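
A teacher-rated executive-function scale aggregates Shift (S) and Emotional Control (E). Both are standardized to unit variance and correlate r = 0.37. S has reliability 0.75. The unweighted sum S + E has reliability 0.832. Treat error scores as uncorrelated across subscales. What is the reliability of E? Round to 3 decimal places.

0.790

Var(S+E) = 2 + 2·0.37 = 2.740.
True-score variance = ρ_S + ρ_E + 2·0.37, so 0.832 = (0.75 + ρ_E + 0.74) / 2.740.
ρ_E = 0.832·2.740 − 0.75 − 0.74 = 0.790.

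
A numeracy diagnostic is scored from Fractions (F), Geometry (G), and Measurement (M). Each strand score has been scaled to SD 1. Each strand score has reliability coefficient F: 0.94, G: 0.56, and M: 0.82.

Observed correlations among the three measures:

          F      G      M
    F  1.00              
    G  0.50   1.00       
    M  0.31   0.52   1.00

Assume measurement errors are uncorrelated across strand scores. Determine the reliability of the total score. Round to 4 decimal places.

0.8799

Var(F+G+M) = 3 + 2·[0.50 + 0.31 + 0.52] = 3 + 2.66 = 5.66.
Because errors are independent across components, Cov(Tᵢ,Tⱼ) = Cov(Xᵢ,Xⱼ); the off-diagonal part of the true-score variance is the same as above.
True-score variance = [0.94 + 0.56 + 0.82] + 2.66 = 2.32 + 2.66 = 4.98.
Reliability = 4.98 / 5.66 = 0.8799.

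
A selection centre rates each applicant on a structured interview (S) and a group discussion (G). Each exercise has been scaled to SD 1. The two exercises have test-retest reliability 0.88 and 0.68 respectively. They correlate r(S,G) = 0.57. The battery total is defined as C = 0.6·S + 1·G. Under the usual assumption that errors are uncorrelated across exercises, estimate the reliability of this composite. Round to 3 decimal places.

Var(C) = 0.6² + 1 + 2·[0.6·0.57] = 1.36 + 0.684 = 2.044.
Because errors are independent across components, Cov(Tᵢ,Tⱼ) = Cov(Xᵢ,Xⱼ); the off-diagonal part of the true-score variance is the same as above.
True-score variance = [0.6²·0.88 + 0.68] + 0.684 = 0.9968 + 0.684 = 1.6808.
Reliability = 1.6808 / 2.044 = 0.822.

0.822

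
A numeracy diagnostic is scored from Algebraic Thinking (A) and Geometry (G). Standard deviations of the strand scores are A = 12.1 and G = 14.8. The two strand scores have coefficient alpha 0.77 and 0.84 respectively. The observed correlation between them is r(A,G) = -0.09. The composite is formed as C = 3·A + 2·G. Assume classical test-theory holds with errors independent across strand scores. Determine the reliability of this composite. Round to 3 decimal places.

Var(C) = 3²·12.1² + 2²·14.8² + 2·[6·12.1·14.8·(-0.09)] = 2193.85 − 193.406 = 2000.44.
Under uncorrelated errors the observed covariances equal the true-score covariances, so only the own-variance terms attenuate.
True-score variance = [3²·12.1²·0.77 + 2²·14.8²·0.84] − 193.406 = 1750.6 − 193.406 = 1557.19.
Reliability = 1557.19 / 2000.44 = 0.778.

0.778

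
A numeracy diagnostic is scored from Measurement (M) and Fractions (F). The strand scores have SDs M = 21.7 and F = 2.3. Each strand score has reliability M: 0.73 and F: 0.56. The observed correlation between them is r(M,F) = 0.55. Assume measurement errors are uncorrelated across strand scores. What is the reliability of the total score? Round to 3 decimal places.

0.756

Var(M+F) = 21.7² + 2.3² + 2·[21.7·2.3·0.55] = 476.18 + 54.901 = 531.081.
Under uncorrelated errors the observed covariances equal the true-score covariances, so only the own-variance terms attenuate.
True-score variance = [21.7²·0.73 + 2.3²·0.56] + 54.901 = 346.712 + 54.901 = 401.613.
Reliability = 401.613 / 531.081 = 0.756.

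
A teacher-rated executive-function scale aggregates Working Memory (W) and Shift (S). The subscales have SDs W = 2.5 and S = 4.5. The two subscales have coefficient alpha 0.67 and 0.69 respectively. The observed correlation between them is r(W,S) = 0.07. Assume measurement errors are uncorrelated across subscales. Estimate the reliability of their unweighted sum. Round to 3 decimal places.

Var(W+S) = 2.5² + 4.5² + 2·[2.5·4.5·0.07] = 26.5 + 1.575 = 28.075.
With uncorrelated errors the cross-covariances are all true-score covariance, so they carry over unchanged; only the diagonal terms shrink to ρᵢσᵢ².
True-score variance = [2.5²·0.67 + 4.5²·0.69] + 1.575 = 18.16 + 1.575 = 19.735.
Reliability = 19.735 / 28.075 = 0.703.

0.703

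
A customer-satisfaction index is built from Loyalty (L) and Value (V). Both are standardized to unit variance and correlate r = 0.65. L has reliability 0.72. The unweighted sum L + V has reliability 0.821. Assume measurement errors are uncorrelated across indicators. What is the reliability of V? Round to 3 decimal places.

Var(L+V) = 2 + 2·0.65 = 3.300.
True-score variance = ρ_L + ρ_V + 2·0.65, so 0.821 = (0.72 + ρ_V + 1.30) / 3.300.
ρ_V = 0.821·3.300 − 0.72 − 1.30 = 0.689.

0.689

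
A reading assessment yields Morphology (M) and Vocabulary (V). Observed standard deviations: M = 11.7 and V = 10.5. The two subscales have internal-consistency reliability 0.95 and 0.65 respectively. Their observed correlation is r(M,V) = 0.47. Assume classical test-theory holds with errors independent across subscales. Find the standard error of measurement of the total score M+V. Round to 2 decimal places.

Var(total) = 247.14 + 115.479 = 362.619.
True-score variance = 201.708 + 115.479 = 317.187, so reliability = 0.8747.
Error variance = 362.619 − 317.187 = 45.432; SEM = √45.432 = 6.74.

6.74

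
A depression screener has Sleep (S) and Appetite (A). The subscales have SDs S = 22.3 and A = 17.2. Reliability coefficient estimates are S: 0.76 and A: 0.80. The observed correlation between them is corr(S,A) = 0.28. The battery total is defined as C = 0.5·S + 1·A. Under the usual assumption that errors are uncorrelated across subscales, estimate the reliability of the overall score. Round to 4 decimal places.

Var(C) = 0.5²·22.3² + 17.2² + 2·[0.5·22.3·17.2·0.28] = 420.162 + 107.397 = 527.559.
Because errors are independent across components, Cov(Tᵢ,Tⱼ) = Cov(Xᵢ,Xⱼ); the off-diagonal part of the true-score variance is the same as above.
True-score variance = [0.5²·22.3²·0.76 + 17.2²·0.80] + 107.397 = 331.157 + 107.397 = 438.554.
Reliability = 438.554 / 527.559 = 0.8313.

0.8313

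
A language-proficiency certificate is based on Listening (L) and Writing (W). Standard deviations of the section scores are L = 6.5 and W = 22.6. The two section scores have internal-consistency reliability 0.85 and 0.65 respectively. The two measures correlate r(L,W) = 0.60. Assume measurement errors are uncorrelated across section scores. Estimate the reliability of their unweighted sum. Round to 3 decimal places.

Var(L+W) = 6.5² + 22.6² + 2·[6.5·22.6·0.60] = 553.01 + 176.28 = 729.29.
Under uncorrelated errors the observed covariances equal the true-score covariances, so only the own-variance terms attenuate.
True-score variance = [6.5²·0.85 + 22.6²·0.65] + 176.28 = 367.907 + 176.28 = 544.187.
Reliability = 544.187 / 729.29 = 0.746.

0.746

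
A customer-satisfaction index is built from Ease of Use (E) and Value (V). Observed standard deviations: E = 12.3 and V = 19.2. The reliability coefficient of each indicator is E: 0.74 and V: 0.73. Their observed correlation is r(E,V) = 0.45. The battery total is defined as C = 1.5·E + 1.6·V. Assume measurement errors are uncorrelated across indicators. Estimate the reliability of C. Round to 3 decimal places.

0.809

Var(C) = 1.5²·12.3² + 1.6²·19.2² + 2·[2.4·12.3·19.2·0.45] = 1284.12 + 510.106 = 1794.23.
Because errors are independent across components, Cov(Tᵢ,Tⱼ) = Cov(Xᵢ,Xⱼ); the off-diagonal part of the true-score variance is the same as above.
True-score variance = [1.5²·12.3²·0.74 + 1.6²·19.2²·0.73] + 510.106 = 940.812 + 510.106 = 1450.92.
Reliability = 1450.92 / 1794.23 = 0.809.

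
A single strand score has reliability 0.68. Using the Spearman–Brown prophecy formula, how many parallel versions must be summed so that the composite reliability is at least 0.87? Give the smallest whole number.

4

k ≥ ρ*(1−ρ₁)/(ρ₁(1−ρ*)) = 0.87·0.32 / (0.68·0.13) = 3.149.
Smallest integer k = 4.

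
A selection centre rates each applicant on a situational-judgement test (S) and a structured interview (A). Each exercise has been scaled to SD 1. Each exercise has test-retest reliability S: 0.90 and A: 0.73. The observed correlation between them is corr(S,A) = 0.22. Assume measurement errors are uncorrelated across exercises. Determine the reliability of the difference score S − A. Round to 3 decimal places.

Var(S−A) = 1 + 1 − 2·0.22 = 2 − 0.44 = 1.56.
Under uncorrelated errors the observed covariances equal the true-score covariances, so only the own-variance terms attenuate.
True-score variance = [0.90 + 0.73] − 0.44 = 1.63 − 0.44 = 1.19.
Reliability = 1.19 / 1.56 = 0.763.

0.763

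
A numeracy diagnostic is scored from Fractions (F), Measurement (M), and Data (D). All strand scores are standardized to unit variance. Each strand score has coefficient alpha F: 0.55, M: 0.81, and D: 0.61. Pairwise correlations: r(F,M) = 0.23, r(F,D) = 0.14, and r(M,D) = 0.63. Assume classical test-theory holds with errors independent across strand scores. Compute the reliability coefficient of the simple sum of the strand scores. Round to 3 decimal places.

Var(F+M+D) = 3 + 2·[0.23 + 0.14 + 0.63] = 3 + 2 = 5.
Under uncorrelated errors the observed covariances equal the true-score covariances, so only the own-variance terms attenuate.
True-score variance = [0.55 + 0.81 + 0.61] + 2 = 1.97 + 2 = 3.97.
Reliability = 3.97 / 5 = 0.794.

0.794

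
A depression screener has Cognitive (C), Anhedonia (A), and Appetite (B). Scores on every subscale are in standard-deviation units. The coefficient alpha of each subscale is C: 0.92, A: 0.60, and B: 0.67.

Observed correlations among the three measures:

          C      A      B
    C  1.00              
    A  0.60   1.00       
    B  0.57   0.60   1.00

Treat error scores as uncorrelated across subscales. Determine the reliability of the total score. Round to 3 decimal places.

Var(C+A+B) = 3 + 2·[0.60 + 0.57 + 0.60] = 3 + 3.54 = 6.54.
Because errors are independent across components, Cov(Tᵢ,Tⱼ) = Cov(Xᵢ,Xⱼ); the off-diagonal part of the true-score variance is the same as above.
True-score variance = [0.92 + 0.60 + 0.67] + 3.54 = 2.19 + 3.54 = 5.73.
Reliability = 5.73 / 6.54 = 0.876.

0.876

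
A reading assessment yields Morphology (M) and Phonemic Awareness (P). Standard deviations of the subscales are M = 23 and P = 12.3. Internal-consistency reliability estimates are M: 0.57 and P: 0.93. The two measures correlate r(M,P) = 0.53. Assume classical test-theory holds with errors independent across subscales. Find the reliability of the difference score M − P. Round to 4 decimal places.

0.3742

Var(M−P) = 23² + 12.3² − 2·23·12.3·0.53 = 680.29 − 299.874 = 380.416.
With uncorrelated errors the cross-covariances are all true-score covariance, so they carry over unchanged; only the diagonal terms shrink to ρᵢσᵢ².
True-score variance = [23²·0.57 + 12.3²·0.93] − 299.874 = 442.23 − 299.874 = 142.356.
Reliability = 142.356 / 380.416 = 0.3742.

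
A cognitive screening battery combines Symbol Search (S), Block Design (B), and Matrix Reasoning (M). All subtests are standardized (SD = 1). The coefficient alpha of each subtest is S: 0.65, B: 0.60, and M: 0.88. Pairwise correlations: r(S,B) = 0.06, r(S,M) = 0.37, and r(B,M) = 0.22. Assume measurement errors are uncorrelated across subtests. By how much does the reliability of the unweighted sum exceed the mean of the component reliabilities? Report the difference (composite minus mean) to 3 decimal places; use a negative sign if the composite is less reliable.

0.088

Var(sum) = 3 + 1.3 = 4.3; true-score variance = 2.13 + 1.3 = 3.43; composite reliability = 0.7977.
Mean component reliability = 0.7100.
Difference = 0.7977 − 0.7100 = 0.088.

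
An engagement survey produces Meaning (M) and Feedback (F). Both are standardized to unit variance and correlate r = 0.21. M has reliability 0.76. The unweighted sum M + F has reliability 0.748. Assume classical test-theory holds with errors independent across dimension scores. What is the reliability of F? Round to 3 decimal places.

Var(M+F) = 2 + 2·0.21 = 2.420.
True-score variance = ρ_M + ρ_F + 2·0.21, so 0.748 = (0.76 + ρ_F + 0.42) / 2.420.
ρ_F = 0.748·2.420 − 0.76 − 0.42 = 0.630.

0.630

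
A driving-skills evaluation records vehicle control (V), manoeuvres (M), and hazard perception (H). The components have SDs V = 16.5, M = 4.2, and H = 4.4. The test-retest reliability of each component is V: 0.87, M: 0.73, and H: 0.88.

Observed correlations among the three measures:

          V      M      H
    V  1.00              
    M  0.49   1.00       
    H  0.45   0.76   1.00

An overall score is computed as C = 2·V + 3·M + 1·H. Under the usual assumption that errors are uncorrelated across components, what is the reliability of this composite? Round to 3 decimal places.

Var(C) = 2²·16.5² + 3²·4.2² + 4.4² + 2·[6·16.5·4.2·0.49 + 2·16.5·4.4·0.45 + 3·4.2·4.4·0.76] = 1267.12 + 622.433 = 1889.55.
Under uncorrelated errors the observed covariances equal the true-score covariances, so only the own-variance terms attenuate.
True-score variance = [2²·16.5²·0.87 + 3²·4.2²·0.73 + 4.4²·0.88] + 622.433 = 1080.36 + 622.433 = 1702.79.
Reliability = 1702.79 / 1889.55 = 0.901.

0.901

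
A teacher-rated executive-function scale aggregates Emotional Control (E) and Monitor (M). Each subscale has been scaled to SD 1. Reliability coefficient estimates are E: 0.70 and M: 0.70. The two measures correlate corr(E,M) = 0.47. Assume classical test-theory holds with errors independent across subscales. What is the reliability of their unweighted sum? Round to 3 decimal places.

Var(E+M) = 2 + 2·[0.47] = 2 + 0.94 = 2.94.
Under uncorrelated errors the observed covariances equal the true-score covariances, so only the own-variance terms attenuate.
True-score variance = [0.70 + 0.70] + 0.94 = 1.4 + 0.94 = 2.34.
Reliability = 2.34 / 2.94 = 0.796.

0.796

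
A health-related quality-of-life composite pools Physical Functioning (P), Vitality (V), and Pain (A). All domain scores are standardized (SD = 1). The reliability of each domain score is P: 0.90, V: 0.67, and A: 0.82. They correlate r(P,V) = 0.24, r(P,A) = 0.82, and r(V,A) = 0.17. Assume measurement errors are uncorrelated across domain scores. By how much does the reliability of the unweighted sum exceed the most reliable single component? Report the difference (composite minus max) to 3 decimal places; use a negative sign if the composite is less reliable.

Var(sum) = 3 + 2.46 = 5.46; true-score variance = 2.39 + 2.46 = 4.85; composite reliability = 0.8883.
Max component reliability = 0.9000.
Difference = 0.8883 − 0.9000 = -0.012.

-0.012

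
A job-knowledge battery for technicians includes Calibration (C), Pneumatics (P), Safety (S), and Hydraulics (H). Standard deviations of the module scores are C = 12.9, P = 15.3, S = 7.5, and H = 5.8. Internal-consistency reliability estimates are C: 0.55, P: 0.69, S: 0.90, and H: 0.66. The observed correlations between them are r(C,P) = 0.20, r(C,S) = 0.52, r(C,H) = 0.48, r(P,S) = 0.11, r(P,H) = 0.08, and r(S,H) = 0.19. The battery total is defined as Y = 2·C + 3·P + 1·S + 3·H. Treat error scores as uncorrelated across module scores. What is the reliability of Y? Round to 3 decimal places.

Var(Y) = 2²·12.9² + 3²·15.3² + 7.5² + 3²·5.8² + 2·[6·12.9·15.3·0.20 + 2·12.9·7.5·0.52 + 6·12.9·5.8·0.48 + 3·15.3·7.5·0.11 + 9·15.3·5.8·0.08 + 3·7.5·5.8·0.19] = 3131.46 + 1359 = 4490.46.
Under uncorrelated errors the observed covariances equal the true-score covariances, so only the own-variance terms attenuate.
True-score variance = [2²·12.9²·0.55 + 3²·15.3²·0.69 + 7.5²·0.90 + 3²·5.8²·0.66] + 1359 = 2070.25 + 1359 = 3429.25.
Reliability = 3429.25 / 4490.46 = 0.764.

0.764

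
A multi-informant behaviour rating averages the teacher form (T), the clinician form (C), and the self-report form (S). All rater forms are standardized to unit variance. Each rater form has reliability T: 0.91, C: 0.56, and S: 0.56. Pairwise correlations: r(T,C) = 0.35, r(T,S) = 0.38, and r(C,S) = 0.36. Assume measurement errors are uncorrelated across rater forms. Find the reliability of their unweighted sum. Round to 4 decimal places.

0.8127

Var(T+C+S) = 3 + 2·[0.35 + 0.38 + 0.36] = 3 + 2.18 = 5.18.
Because errors are independent across components, Cov(Tᵢ,Tⱼ) = Cov(Xᵢ,Xⱼ); the off-diagonal part of the true-score variance is the same as above.
True-score variance = [0.91 + 0.56 + 0.56] + 2.18 = 2.03 + 2.18 = 4.21.
Reliability = 4.21 / 5.18 = 0.8127.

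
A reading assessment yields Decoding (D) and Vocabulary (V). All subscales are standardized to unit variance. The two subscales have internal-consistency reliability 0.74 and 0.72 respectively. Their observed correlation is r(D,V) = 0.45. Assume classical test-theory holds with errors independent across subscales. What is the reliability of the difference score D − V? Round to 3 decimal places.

0.509

Var(D−V) = 1 + 1 − 2·0.45 = 2 − 0.9 = 1.1.
Under uncorrelated errors the observed covariances equal the true-score covariances, so only the own-variance terms attenuate.
True-score variance = [0.74 + 0.72] − 0.9 = 1.46 − 0.9 = 0.56.
Reliability = 0.56 / 1.1 = 0.509.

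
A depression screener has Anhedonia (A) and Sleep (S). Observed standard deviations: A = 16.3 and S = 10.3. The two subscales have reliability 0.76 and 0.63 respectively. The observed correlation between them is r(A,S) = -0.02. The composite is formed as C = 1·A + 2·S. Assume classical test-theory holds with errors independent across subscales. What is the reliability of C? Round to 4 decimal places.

0.6737

Var(C) = 16.3² + 2²·10.3² + 2·[2·16.3·10.3·(-0.02)] = 690.05 − 13.4312 = 676.619.
With uncorrelated errors the cross-covariances are all true-score covariance, so they carry over unchanged; only the diagonal terms shrink to ρᵢσᵢ².
True-score variance = [16.3²·0.76 + 2²·10.3²·0.63] − 13.4312 = 469.271 − 13.4312 = 455.84.
Reliability = 455.84 / 676.619 = 0.6737.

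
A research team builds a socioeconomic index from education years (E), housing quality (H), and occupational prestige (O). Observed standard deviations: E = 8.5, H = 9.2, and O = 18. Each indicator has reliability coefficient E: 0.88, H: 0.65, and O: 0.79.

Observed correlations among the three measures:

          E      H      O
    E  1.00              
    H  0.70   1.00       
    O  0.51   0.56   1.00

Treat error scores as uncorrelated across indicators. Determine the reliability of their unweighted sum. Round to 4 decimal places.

0.8859

Var(E+H+O) = 8.5² + 9.2² + 18² + 2·[8.5·9.2·0.70 + 8.5·18·0.51 + 9.2·18·0.56] = 480.89 + 451.012 = 931.902.
Because errors are independent across components, Cov(Tᵢ,Tⱼ) = Cov(Xᵢ,Xⱼ); the off-diagonal part of the true-score variance is the same as above.
True-score variance = [8.5²·0.88 + 9.2²·0.65 + 18²·0.79] + 451.012 = 374.556 + 451.012 = 825.568.
Reliability = 825.568 / 931.902 = 0.8859.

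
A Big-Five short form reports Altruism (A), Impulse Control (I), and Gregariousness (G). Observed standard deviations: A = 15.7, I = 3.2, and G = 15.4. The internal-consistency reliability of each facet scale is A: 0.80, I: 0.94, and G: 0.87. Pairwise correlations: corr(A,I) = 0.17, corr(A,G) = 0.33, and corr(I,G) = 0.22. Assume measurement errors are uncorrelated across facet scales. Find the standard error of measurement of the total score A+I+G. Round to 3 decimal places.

8.986

Var(total) = 493.89 + 198.34 = 692.23.
True-score variance = 413.147 + 198.34 = 611.486, so reliability = 0.8834.
Error variance = 692.23 − 611.486 = 80.7432; SEM = √80.7432 = 8.986.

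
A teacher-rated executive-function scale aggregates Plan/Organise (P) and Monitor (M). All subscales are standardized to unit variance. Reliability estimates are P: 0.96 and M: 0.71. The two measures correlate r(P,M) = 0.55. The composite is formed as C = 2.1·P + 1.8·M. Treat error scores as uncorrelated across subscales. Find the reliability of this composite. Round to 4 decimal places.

Var(C) = 2.1² + 1.8² + 2·[3.78·0.55] = 7.65 + 4.158 = 11.808.
Under uncorrelated errors the observed covariances equal the true-score covariances, so only the own-variance terms attenuate.
True-score variance = [2.1²·0.96 + 1.8²·0.71] + 4.158 = 6.534 + 4.158 = 10.692.
Reliability = 10.692 / 11.808 = 0.9055.

0.9055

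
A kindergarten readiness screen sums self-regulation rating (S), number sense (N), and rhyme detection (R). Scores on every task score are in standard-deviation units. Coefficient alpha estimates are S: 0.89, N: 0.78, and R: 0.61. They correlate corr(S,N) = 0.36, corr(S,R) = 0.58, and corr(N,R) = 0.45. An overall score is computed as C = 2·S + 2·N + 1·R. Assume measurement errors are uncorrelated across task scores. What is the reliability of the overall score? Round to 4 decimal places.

0.8931

Var(C) = 2² + 2² + 1 + 2·[4·0.36 + 2·0.58 + 2·0.45] = 9 + 7 = 16.
Because errors are independent across components, Cov(Tᵢ,Tⱼ) = Cov(Xᵢ,Xⱼ); the off-diagonal part of the true-score variance is the same as above.
True-score variance = [2²·0.89 + 2²·0.78 + 0.61] + 7 = 7.29 + 7 = 14.29.
Reliability = 14.29 / 16 = 0.8931.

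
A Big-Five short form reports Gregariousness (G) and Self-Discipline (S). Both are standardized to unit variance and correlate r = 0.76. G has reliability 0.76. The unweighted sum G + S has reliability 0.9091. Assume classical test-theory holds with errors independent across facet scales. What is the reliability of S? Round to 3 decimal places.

0.920

Var(G+S) = 2 + 2·0.76 = 3.520.
True-score variance = ρ_G + ρ_S + 2·0.76, so 0.9091 = (0.76 + ρ_S + 1.52) / 3.520.
ρ_S = 0.9091·3.520 − 0.76 − 1.52 = 0.920.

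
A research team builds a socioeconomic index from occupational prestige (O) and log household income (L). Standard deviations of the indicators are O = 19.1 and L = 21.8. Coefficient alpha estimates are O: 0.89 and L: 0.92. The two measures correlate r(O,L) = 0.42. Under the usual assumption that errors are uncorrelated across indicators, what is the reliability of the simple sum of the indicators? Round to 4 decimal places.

Var(O+L) = 19.1² + 21.8² + 2·[19.1·21.8·0.42] = 840.05 + 349.759 = 1189.81.
Under uncorrelated errors the observed covariances equal the true-score covariances, so only the own-variance terms attenuate.
True-score variance = [19.1²·0.89 + 21.8²·0.92] + 349.759 = 761.902 + 349.759 = 1111.66.
Reliability = 1111.66 / 1189.81 = 0.9343.

0.9343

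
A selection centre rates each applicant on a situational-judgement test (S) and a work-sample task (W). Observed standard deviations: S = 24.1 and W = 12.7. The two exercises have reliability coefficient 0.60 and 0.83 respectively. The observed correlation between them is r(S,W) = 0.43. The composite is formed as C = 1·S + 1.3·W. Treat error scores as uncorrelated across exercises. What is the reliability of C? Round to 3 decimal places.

Var(C) = 24.1² + 1.3²·12.7² + 2·[1.3·24.1·12.7·0.43] = 853.39 + 342.186 = 1195.58.
Because errors are independent across components, Cov(Tᵢ,Tⱼ) = Cov(Xᵢ,Xⱼ); the off-diagonal part of the true-score variance is the same as above.
True-score variance = [24.1²·0.60 + 1.3²·12.7²·0.83] + 342.186 = 574.727 + 342.186 = 916.914.
Reliability = 916.914 / 1195.58 = 0.767.

0.767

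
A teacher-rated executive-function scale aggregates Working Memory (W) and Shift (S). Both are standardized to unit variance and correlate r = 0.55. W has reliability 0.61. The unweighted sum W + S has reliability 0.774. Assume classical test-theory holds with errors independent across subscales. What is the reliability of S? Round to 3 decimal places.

Var(W+S) = 2 + 2·0.55 = 3.100.
True-score variance = ρ_W + ρ_S + 2·0.55, so 0.774 = (0.61 + ρ_S + 1.10) / 3.100.
ρ_S = 0.774·3.100 − 0.61 − 1.10 = 0.689.

0.689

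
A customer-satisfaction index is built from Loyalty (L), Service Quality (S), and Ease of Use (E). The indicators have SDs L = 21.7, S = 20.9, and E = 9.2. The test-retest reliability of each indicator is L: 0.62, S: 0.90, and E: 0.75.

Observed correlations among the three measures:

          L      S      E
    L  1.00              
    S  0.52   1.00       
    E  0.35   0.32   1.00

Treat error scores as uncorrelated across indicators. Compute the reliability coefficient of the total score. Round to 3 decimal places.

Var(L+S+E) = 21.7² + 20.9² + 9.2² + 2·[21.7·20.9·0.52 + 21.7·9.2·0.35 + 20.9·9.2·0.32] = 992.34 + 734.478 = 1726.82.
With uncorrelated errors the cross-covariances are all true-score covariance, so they carry over unchanged; only the diagonal terms shrink to ρᵢσᵢ².
True-score variance = [21.7²·0.62 + 20.9²·0.90 + 9.2²·0.75] + 734.478 = 748.561 + 734.478 = 1483.04.
Reliability = 1483.04 / 1726.82 = 0.859.

0.859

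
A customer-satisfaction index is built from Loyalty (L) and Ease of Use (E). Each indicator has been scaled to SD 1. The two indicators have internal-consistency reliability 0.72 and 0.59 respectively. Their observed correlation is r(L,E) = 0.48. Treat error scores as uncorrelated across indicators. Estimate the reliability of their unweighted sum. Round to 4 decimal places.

Var(L+E) = 2 + 2·[0.48] = 2 + 0.96 = 2.96.
Under uncorrelated errors the observed covariances equal the true-score covariances, so only the own-variance terms attenuate.
True-score variance = [0.72 + 0.59] + 0.96 = 1.31 + 0.96 = 2.27.
Reliability = 2.27 / 2.96 = 0.7669.

0.7669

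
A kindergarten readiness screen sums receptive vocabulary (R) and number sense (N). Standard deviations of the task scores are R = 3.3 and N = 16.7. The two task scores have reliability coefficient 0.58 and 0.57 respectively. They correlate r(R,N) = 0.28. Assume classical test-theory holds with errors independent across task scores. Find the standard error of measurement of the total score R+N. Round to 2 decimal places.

11.16

Var(total) = 289.78 + 30.8616 = 320.642.
True-score variance = 165.283 + 30.8616 = 196.145, so reliability = 0.6117.
Error variance = 320.642 − 196.145 = 124.496; SEM = √124.496 = 11.16.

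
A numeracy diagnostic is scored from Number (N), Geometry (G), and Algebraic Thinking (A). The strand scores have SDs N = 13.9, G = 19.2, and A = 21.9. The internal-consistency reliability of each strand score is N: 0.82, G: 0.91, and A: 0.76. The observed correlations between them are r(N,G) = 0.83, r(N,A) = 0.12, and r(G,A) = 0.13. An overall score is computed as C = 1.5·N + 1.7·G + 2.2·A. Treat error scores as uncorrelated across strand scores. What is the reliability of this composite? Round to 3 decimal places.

Var(C) = 1.5²·13.9² + 1.7²·19.2² + 2.2²·21.9² + 2·[2.55·13.9·19.2·0.83 + 3.3·13.9·21.9·0.12 + 3.74·19.2·21.9·0.13] = 3821.4 + 1779.67 = 5601.08.
Because errors are independent across components, Cov(Tᵢ,Tⱼ) = Cov(Xᵢ,Xⱼ); the off-diagonal part of the true-score variance is the same as above.
True-score variance = [1.5²·13.9²·0.82 + 1.7²·19.2²·0.91 + 2.2²·21.9²·0.76] + 1779.67 = 3090.16 + 1779.67 = 4869.83.
Reliability = 4869.83 / 5601.08 = 0.869.

0.869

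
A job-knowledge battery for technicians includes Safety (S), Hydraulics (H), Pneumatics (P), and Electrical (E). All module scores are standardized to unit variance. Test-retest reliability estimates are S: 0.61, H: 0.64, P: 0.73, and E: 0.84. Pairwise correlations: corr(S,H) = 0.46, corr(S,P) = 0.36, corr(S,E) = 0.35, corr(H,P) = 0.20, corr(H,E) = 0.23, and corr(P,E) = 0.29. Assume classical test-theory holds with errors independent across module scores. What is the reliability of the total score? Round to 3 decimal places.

Var(S+H+P+E) = 4 + 2·[0.46 + 0.36 + 0.35 + 0.20 + 0.23 + 0.29] = 4 + 3.78 = 7.78.
Because errors are independent across components, Cov(Tᵢ,Tⱼ) = Cov(Xᵢ,Xⱼ); the off-diagonal part of the true-score variance is the same as above.
True-score variance = [0.61 + 0.64 + 0.73 + 0.84] + 3.78 = 2.82 + 3.78 = 6.6.
Reliability = 6.6 / 7.78 = 0.848.

0.848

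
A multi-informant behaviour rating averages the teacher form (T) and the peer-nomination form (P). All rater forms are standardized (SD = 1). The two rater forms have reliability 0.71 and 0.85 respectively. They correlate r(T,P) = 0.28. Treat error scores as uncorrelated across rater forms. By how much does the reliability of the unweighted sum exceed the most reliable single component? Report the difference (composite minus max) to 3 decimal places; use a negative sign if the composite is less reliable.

Var(sum) = 2 + 0.56 = 2.56; true-score variance = 1.56 + 0.56 = 2.12; composite reliability = 0.8281.
Max component reliability = 0.8500.
Difference = 0.8281 − 0.8500 = -0.022.

-0.022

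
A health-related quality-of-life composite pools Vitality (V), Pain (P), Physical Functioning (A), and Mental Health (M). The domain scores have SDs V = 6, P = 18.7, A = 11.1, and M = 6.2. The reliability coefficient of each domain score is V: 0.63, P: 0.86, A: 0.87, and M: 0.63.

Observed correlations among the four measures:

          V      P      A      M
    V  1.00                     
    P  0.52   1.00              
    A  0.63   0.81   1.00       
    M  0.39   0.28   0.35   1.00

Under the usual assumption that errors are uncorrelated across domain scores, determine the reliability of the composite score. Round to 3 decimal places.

0.925

Var(V+P+A+M) = 6² + 18.7² + 11.1² + 6.2² + 2·[6·18.7·0.52 + 6·11.1·0.63 + 6·6.2·0.39 + 18.7·11.1·0.81 + 18.7·6.2·0.28 + 11.1·6.2·0.35] = 547.34 + 678.984 = 1226.32.
Because errors are independent across components, Cov(Tᵢ,Tⱼ) = Cov(Xᵢ,Xⱼ); the off-diagonal part of the true-score variance is the same as above.
True-score variance = [6²·0.63 + 18.7²·0.86 + 11.1²·0.87 + 6.2²·0.63] + 678.984 = 454.823 + 678.984 = 1133.81.
Reliability = 1133.81 / 1226.32 = 0.925.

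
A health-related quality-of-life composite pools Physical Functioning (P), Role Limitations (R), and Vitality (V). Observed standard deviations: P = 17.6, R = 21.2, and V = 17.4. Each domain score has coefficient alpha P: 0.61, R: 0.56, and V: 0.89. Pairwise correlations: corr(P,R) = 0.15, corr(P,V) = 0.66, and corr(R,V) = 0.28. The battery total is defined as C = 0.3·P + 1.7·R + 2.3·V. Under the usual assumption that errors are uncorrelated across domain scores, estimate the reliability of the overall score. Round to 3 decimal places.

0.814

Var(C) = 0.3²·17.6² + 1.7²·21.2² + 2.3²·17.4² + 2·[0.51·17.6·21.2·0.15 + 0.69·17.6·17.4·0.66 + 3.91·21.2·17.4·0.28] = 2928.36 + 1143.71 = 4072.07.
Because errors are independent across components, Cov(Tᵢ,Tⱼ) = Cov(Xᵢ,Xⱼ); the off-diagonal part of the true-score variance is the same as above.
True-score variance = [0.3²·17.6²·0.61 + 1.7²·21.2²·0.56 + 2.3²·17.4²·0.89] + 1143.71 = 2169.8 + 1143.71 = 3313.51.
Reliability = 3313.51 / 4072.07 = 0.814.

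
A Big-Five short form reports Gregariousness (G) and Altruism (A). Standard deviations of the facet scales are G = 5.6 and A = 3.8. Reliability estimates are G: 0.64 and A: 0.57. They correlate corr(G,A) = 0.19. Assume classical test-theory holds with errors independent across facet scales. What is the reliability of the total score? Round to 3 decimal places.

0.675

Var(G+A) = 5.6² + 3.8² + 2·[5.6·3.8·0.19] = 45.8 + 8.0864 = 53.8864.
Because errors are independent across components, Cov(Tᵢ,Tⱼ) = Cov(Xᵢ,Xⱼ); the off-diagonal part of the true-score variance is the same as above.
True-score variance = [5.6²·0.64 + 3.8²·0.57] + 8.0864 = 28.3012 + 8.0864 = 36.3876.
Reliability = 36.3876 / 53.8864 = 0.675.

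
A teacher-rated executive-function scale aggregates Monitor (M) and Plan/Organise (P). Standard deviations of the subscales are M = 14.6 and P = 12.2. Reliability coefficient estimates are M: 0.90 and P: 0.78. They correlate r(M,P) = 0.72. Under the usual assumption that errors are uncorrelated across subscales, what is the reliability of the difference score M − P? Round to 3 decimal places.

Var(M−P) = 14.6² + 12.2² − 2·14.6·12.2·0.72 = 362 − 256.493 = 105.507.
Because errors are independent across components, Cov(Tᵢ,Tⱼ) = Cov(Xᵢ,Xⱼ); the off-diagonal part of the true-score variance is the same as above.
True-score variance = [14.6²·0.90 + 12.2²·0.78] − 256.493 = 307.939 − 256.493 = 51.4464.
Reliability = 51.4464 / 105.507 = 0.488.

0.488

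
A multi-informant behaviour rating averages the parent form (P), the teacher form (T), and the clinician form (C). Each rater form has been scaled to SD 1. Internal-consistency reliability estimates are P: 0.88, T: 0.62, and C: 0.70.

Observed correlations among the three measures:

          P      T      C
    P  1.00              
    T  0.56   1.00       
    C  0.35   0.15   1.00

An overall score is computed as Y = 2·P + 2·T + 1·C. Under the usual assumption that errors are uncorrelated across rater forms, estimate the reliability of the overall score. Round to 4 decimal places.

Var(Y) = 2² + 2² + 1 + 2·[4·0.56 + 2·0.35 + 2·0.15] = 9 + 6.48 = 15.48.
With uncorrelated errors the cross-covariances are all true-score covariance, so they carry over unchanged; only the diagonal terms shrink to ρᵢσᵢ².
True-score variance = [2²·0.88 + 2²·0.62 + 0.70] + 6.48 = 6.7 + 6.48 = 13.18.
Reliability = 13.18 / 15.48 = 0.8514.

0.8514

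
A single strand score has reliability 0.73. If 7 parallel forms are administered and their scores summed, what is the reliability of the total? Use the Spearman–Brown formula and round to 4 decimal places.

ρ_k = kρ / (1 + (k−1)ρ) = 7·0.73 / (1 + 6·0.73) = 5.110 / 5.380 = 0.9498.

0.9498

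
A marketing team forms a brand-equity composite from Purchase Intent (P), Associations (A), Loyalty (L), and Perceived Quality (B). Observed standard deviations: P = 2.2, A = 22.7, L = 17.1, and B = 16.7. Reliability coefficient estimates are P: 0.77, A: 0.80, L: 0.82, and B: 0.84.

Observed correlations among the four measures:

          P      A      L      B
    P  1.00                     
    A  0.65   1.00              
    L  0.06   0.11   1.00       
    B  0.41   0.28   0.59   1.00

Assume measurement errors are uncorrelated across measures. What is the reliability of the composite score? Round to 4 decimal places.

Var(P+A+L+B) = 2.2² + 22.7² + 17.1² + 16.7² + 2·[2.2·22.7·0.65 + 2.2·17.1·0.06 + 2.2·16.7·0.41 + 22.7·17.1·0.11 + 22.7·16.7·0.28 + 17.1·16.7·0.59] = 1091.43 + 734.224 = 1825.65.
With uncorrelated errors the cross-covariances are all true-score covariance, so they carry over unchanged; only the diagonal terms shrink to ρᵢσᵢ².
True-score variance = [2.2²·0.77 + 22.7²·0.80 + 17.1²·0.82 + 16.7²·0.84] + 734.224 = 890.003 + 734.224 = 1624.23.
Reliability = 1624.23 / 1825.65 = 0.8897.

0.8897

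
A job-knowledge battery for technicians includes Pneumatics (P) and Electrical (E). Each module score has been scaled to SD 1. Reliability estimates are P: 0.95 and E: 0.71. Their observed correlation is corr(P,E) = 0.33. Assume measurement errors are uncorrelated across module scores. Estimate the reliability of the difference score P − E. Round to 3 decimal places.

Var(P−E) = 1 + 1 − 2·0.33 = 2 − 0.66 = 1.34.
With uncorrelated errors the cross-covariances are all true-score covariance, so they carry over unchanged; only the diagonal terms shrink to ρᵢσᵢ².
True-score variance = [0.95 + 0.71] − 0.66 = 1.66 − 0.66 = 1.
Reliability = 1 / 1.34 = 0.746.

0.746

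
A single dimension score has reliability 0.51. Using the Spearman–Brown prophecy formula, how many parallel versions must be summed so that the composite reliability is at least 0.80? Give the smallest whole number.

4

k ≥ ρ*(1−ρ₁)/(ρ₁(1−ρ*)) = 0.80·0.49 / (0.51·0.20) = 3.843.
Smallest integer k = 4.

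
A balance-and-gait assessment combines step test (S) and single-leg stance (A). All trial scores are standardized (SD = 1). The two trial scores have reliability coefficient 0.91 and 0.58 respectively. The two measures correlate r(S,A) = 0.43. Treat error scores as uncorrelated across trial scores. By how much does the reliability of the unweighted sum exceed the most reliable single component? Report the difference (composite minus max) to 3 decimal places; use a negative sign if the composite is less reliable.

Var(sum) = 2 + 0.86 = 2.86; true-score variance = 1.49 + 0.86 = 2.35; composite reliability = 0.8217.
Max component reliability = 0.9100.
Difference = 0.8217 − 0.9100 = -0.088.

-0.088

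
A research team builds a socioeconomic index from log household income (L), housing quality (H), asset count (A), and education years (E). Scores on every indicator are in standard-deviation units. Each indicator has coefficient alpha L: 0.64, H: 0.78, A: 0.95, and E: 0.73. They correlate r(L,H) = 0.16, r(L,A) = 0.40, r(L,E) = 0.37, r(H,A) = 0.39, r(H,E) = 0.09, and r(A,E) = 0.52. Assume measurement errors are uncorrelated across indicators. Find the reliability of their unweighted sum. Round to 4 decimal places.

Var(L+H+A+E) = 4 + 2·[0.16 + 0.40 + 0.37 + 0.39 + 0.09 + 0.52] = 4 + 3.86 = 7.86.
With uncorrelated errors the cross-covariances are all true-score covariance, so they carry over unchanged; only the diagonal terms shrink to ρᵢσᵢ².
True-score variance = [0.64 + 0.78 + 0.95 + 0.73] + 3.86 = 3.1 + 3.86 = 6.96.
Reliability = 6.96 / 7.86 = 0.8855.

0.8855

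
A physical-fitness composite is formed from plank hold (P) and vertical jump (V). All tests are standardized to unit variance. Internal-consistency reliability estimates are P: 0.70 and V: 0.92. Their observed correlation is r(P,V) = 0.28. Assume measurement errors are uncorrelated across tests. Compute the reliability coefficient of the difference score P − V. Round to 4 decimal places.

0.7361

Var(P−V) = 1 + 1 − 2·0.28 = 2 − 0.56 = 1.44.
With uncorrelated errors the cross-covariances are all true-score covariance, so they carry over unchanged; only the diagonal terms shrink to ρᵢσᵢ².
True-score variance = [0.70 + 0.92] − 0.56 = 1.62 − 0.56 = 1.06.
Reliability = 1.06 / 1.44 = 0.7361.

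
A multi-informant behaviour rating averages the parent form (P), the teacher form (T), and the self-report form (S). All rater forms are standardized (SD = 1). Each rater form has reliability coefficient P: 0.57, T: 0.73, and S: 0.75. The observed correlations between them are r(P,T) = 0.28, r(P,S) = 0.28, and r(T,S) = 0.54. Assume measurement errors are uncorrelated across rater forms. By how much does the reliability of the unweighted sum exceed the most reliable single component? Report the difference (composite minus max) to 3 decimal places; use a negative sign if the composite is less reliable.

Var(sum) = 3 + 2.2 = 5.2; true-score variance = 2.05 + 2.2 = 4.25; composite reliability = 0.8173.
Max component reliability = 0.7500.
Difference = 0.8173 − 0.7500 = 0.067.

0.067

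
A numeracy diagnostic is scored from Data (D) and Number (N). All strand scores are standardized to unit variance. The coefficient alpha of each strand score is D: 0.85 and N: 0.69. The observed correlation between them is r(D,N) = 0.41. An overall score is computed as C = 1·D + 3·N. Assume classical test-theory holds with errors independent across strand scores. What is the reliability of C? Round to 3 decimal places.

Var(C) = 1 + 3² + 2·[3·0.41] = 10 + 2.46 = 12.46.
Under uncorrelated errors the observed covariances equal the true-score covariances, so only the own-variance terms attenuate.
True-score variance = [0.85 + 3²·0.69] + 2.46 = 7.06 + 2.46 = 9.52.
Reliability = 9.52 / 12.46 = 0.764.

0.764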